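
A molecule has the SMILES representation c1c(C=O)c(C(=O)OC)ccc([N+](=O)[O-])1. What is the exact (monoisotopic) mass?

Atom tally by fragment:
  benzene ring core → C:6 H:6
  (− 3 ring H displaced by substituents)
  + CHO → C:1 H:1 O:1
  + COOCH3 → C:2 H:3 O:2
  + NO2 → N:1 O:2
Element totals:
  C: 9
  H: 7
  N: 1
  O: 5
Molecular formula: C9H7NO5.
  M = 9(12.0) + 7(1.007825) + 14.003074 + 5(15.994915)
    = 108.000000 + 7.054775 + 14.003074 + 79.974575 = 209.032424

209.0324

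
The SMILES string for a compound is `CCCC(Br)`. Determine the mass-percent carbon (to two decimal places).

35.06%

Atom tally by fragment:
  CH3 → C:1 H:3
  CH2 → C:1 H:2
  CH2 → C:1 H:2
  CH2Br → C:1 H:2 Br:1
Element totals:
  C: 4
  H: 9
  Br: 1
Molecular formula: C4H9Br.
Molar mass = 137.020 g/mol.
Mass from C: 4 × 12.011 = 48.044 g/mol.
%C = 48.044 / 137.020 × 100 = 35.06%.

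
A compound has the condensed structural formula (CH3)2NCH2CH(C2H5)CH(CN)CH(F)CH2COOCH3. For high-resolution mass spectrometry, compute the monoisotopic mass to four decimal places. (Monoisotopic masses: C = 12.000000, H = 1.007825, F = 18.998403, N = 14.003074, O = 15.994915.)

244.1587

Atom tally by fragment:
  (CH3)2NCH2 → C:3 H:8 N:1
  CH(C2H5) → C:3 H:6
  CH(CN) → C:2 H:1 N:1
  CH(F) → C:1 H:1 F:1
  CH2COOCH3 → C:3 H:5 O:2
Element totals:
  C: 12
  H: 21
  F: 1
  N: 2
  O: 2
Molecular formula: C12H21FN2O2.
  M = 12(12.0) + 21(1.007825) + 18.998403 + 2(14.003074) + 2(15.994915)
    = 144.000000 + 21.164325 + 18.998403 + 28.006148 + 31.989830 = 244.158706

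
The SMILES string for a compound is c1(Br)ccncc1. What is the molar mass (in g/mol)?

158.00 g/mol

Atom tally by fragment:
  pyridine ring core → C:5 H:5 N:1
  (− 1 ring H displaced by substituents)
  + Br → Br:1
Element totals:
  C: 5
  H: 4
  Br: 1
  N: 1
Molecular formula: C5H4BrN.
  M = 5(12.011) + 4(1.008) + 79.904 + 14.007
    = 60.055 + 4.032 + 79.904 + 14.007 = 157.998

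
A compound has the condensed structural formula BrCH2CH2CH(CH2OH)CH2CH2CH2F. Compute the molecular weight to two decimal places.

Atom tally by fragment:
  BrCH2 → C:1 H:2 Br:1
  CH2 → C:1 H:2
  CH(CH2OH) → C:2 H:4 O:1
  CH2 → C:1 H:2
  CH2 → C:1 H:2
  CH2F → C:1 H:2 F:1
Element totals:
  C: 7
  H: 14
  Br: 1
  F: 1
  O: 1
Molecular formula: C7H14BrFO.
  M = 7(12.011) + 14(1.008) + 79.904 + 18.998 + 15.999
    = 84.077 + 14.112 + 79.904 + 18.998 + 15.999 = 213.090

213.09 g/mol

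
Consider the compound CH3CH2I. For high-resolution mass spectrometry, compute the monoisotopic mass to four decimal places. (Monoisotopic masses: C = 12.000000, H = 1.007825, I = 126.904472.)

155.9436

Atom tally by fragment:
  CH3 → C:1 H:3
  CH2I → C:1 H:2 I:1
Element totals:
  C: 2
  H: 5
  I: 1
Molecular formula: C2H5I.
  M = 2(12.0) + 5(1.007825) + 126.904472
    = 24.000000 + 5.039125 + 126.904472 = 155.943597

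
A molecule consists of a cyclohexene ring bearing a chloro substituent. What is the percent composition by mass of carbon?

61.81%

Atom tally by fragment:
  cyclohexene ring core → C:6 H:10
  (− 1 ring H displaced by substituents)
  + Cl → Cl:1
Element totals:
  C: 6
  H: 9
  Cl: 1
Molecular formula: C6H9Cl.
Molar mass = 116.588 g/mol.
Mass from C: 6 × 12.011 = 72.066 g/mol.
%C = 72.066 / 116.588 × 100 = 61.81%.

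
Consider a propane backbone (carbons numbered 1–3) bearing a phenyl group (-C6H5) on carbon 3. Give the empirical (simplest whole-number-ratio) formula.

Atom tally by fragment:
  CH3 → C:1 H:3
  CH2 → C:1 H:2
  CH2C6H5 → C:7 H:7
Element totals:
  C: 9
  H: 12
Molecular formula: C9H12.
gcd of subscripts = 3; dividing each by 3:
  C: 9/3 = 3
  H: 12/3 = 4

C3H4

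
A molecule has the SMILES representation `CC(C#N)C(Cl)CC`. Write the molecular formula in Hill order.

C6H10ClN

Atom tally by fragment:
  CH3 → C:1 H:3
  CH(CN) → C:2 H:1 N:1
  CH(Cl) → C:1 H:1 Cl:1
  CH2 → C:1 H:2
  CH3 → C:1 H:3
Element totals:
  C: 6
  H: 10
  Cl: 1
  N: 1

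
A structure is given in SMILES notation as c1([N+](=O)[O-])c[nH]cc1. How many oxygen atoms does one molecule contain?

2

Atom tally by fragment:
  pyrrole ring core → C:4 H:5 N:1
  (− 1 ring H displaced by substituents)
  + NO2 → N:1 O:2
Element totals:
  C: 4
  H: 4
  N: 2
  O: 2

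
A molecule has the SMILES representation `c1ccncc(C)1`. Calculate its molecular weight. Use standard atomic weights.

93.13 g/mol

Atom tally by fragment:
  pyridine ring core → C:5 H:5 N:1
  (− 1 ring H displaced by substituents)
  + CH3 → C:1 H:3
Element totals:
  C: 6
  H: 7
  N: 1
Molecular formula: C6H7N.
  M = 6(12.011) + 7(1.008) + 14.007
    = 72.066 + 7.056 + 14.007 = 93.129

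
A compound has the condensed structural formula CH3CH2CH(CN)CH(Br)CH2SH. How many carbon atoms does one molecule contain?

Atom tally by fragment:
  CH3 → C:1 H:3
  CH2 → C:1 H:2
  CH(CN) → C:2 H:1 N:1
  CH(Br) → C:1 H:1 Br:1
  CH2SH → C:1 H:3 S:1
Element totals:
  C: 6
  H: 10
  Br: 1
  N: 1
  S: 1

6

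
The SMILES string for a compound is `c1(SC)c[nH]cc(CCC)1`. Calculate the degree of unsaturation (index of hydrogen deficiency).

3

Atom tally by fragment:
  pyrrole ring core → C:4 H:5 N:1
  (− 2 ring H displaced by substituents)
  + SCH3 → C:1 H:3 S:1
  + CH2CH2CH3 → C:3 H:7
Element totals:
  C: 8
  H: 13
  N: 1
  S: 1
Molecular formula: C8H13NS.
DoU = (2C + 2 + N − H − X) / 2 = (2·8 + 2 + 1 − 13 − 0) / 2 = 3.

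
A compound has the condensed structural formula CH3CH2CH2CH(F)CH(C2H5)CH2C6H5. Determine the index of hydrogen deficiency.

Atom tally by fragment:
  CH3 → C:1 H:3
  CH2 → C:1 H:2
  CH2 → C:1 H:2
  CH(F) → C:1 H:1 F:1
  CH(C2H5) → C:3 H:6
  CH2C6H5 → C:7 H:7
Element totals:
  C: 14
  H: 21
  F: 1
Molecular formula: C14H21F.
DoU = (2C + 2 + N − H − X) / 2 = (2·14 + 2 + 0 − 21 − 1) / 2 = 4.

4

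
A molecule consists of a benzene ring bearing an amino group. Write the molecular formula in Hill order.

C6H7N

Atom tally by fragment:
  benzene ring core → C:6 H:6
  (− 1 ring H displaced by substituents)
  + NH2 → N:1 H:2
Element totals:
  C: 6
  H: 7
  N: 1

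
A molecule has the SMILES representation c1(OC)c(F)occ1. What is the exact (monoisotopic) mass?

116.0274

Atom tally by fragment:
  furan ring core → C:4 H:4 O:1
  (− 2 ring H displaced by substituents)
  + OCH3 → C:1 H:3 O:1
  + F → F:1
Element totals:
  C: 5
  H: 5
  F: 1
  O: 2
Molecular formula: C5H5FO2.
  M = 5(12.0) + 5(1.007825) + 18.998403 + 2(15.994915)
    = 60.000000 + 5.039125 + 18.998403 + 31.989830 = 116.027358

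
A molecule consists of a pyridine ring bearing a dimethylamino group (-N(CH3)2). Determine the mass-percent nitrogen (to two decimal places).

Atom tally by fragment:
  pyridine ring core → C:5 H:5 N:1
  (− 1 ring H displaced by substituents)
  + N(CH3)2 → N:1 C:2 H:6
Element totals:
  C: 7
  H: 10
  N: 2
Molecular formula: C7H10N2.
Molar mass = 122.171 g/mol.
Mass from N: 2 × 14.007 = 28.014 g/mol.
%N = 28.014 / 122.171 × 100 = 22.93%.

22.93%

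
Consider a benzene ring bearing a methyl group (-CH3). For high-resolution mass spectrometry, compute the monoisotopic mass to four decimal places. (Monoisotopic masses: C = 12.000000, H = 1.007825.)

Atom tally by fragment:
  benzene ring core → C:6 H:6
  (− 1 ring H displaced by substituents)
  + CH3 → C:1 H:3
Element totals:
  C: 7
  H: 8
Molecular formula: C7H8.
  M = 7(12.0) + 8(1.007825)
    = 84.000000 + 8.062600 = 92.062600

92.0626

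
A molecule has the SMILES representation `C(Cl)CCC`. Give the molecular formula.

Atom tally by fragment:
  ClCH2 → C:1 H:2 Cl:1
  CH2 → C:1 H:2
  CH2 → C:1 H:2
  CH3 → C:1 H:3
Element totals:
  C: 4
  H: 9
  Cl: 1

C4H9Cl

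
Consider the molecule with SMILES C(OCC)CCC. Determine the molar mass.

Atom tally by fragment:
  C2H5OCH2 → C:3 H:7 O:1
  CH2 → C:1 H:2
  CH2 → C:1 H:2
  CH3 → C:1 H:3
Element totals:
  C: 6
  H: 14
  O: 1
Molecular formula: C6H14O.
  M = 6(12.011) + 14(1.008) + 15.999
    = 72.066 + 14.112 + 15.999 = 102.177

102.18 g/mol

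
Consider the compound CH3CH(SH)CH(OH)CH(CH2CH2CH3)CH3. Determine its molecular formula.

Element totals:
  C: 8
  H: 18
  O: 1
  S: 1

C8H18OS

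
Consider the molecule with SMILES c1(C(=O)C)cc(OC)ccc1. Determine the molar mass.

150.18 g/mol

Atom tally by fragment:
  benzene ring core → C:6 H:6
  (− 2 ring H displaced by substituents)
  + COCH3 → C:2 H:3 O:1
  + OCH3 → C:1 H:3 O:1
Element totals:
  C: 9
  H: 10
  O: 2
Molecular formula: C9H10O2.
  M = 9(12.011) + 10(1.008) + 2(15.999)
    = 108.099 + 10.080 + 31.998 = 150.177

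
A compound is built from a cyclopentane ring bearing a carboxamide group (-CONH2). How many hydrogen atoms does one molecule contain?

Atom tally by fragment:
  cyclopentane ring core → C:5 H:10
  (− 1 ring H displaced by substituents)
  + CONH2 → C:1 H:2 O:1 N:1
Element totals:
  C: 6
  H: 11
  N: 1
  O: 1

11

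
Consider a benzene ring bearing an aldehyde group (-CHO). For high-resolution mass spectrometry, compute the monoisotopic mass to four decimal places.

106.0419

Atom tally by fragment:
  benzene ring core → C:6 H:6
  (− 1 ring H displaced by substituents)
  + CHO → C:1 H:1 O:1
Element totals:
  C: 7
  H: 6
  O: 1
Molecular formula: C7H6O.
  M = 7(12.0) + 6(1.007825) + 15.994915
    = 84.000000 + 6.046950 + 15.994915 = 106.041865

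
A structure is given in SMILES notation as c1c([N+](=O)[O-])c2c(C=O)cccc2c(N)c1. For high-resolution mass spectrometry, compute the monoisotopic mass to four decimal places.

216.0535

Atom tally by fragment:
  naphthalene ring system core → C:10 H:8
  (− 3 ring H displaced by substituents)
  + NO2 → N:1 O:2
  + CHO → C:1 H:1 O:1
  + NH2 → N:1 H:2
Element totals:
  C: 11
  H: 8
  N: 2
  O: 3
Molecular formula: C11H8N2O3.
  M = 11(12.0) + 8(1.007825) + 2(14.003074) + 3(15.994915)
    = 132.000000 + 8.062600 + 28.006148 + 47.984745 = 216.053493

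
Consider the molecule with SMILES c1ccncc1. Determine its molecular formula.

C5H5N

Atom tally by fragment:
  pyridine ring core → C:5 H:5 N:1
Element totals:
  C: 5
  H: 5
  N: 1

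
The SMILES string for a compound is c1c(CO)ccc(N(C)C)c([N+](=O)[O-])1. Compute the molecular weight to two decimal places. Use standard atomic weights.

Atom tally by fragment:
  benzene ring core → C:6 H:6
  (− 3 ring H displaced by substituents)
  + CH2OH → C:1 H:3 O:1
  + N(CH3)2 → N:1 C:2 H:6
  + NO2 → N:1 O:2
Element totals:
  C: 9
  H: 12
  N: 2
  O: 3
Molecular formula: C9H12N2O3.
  M = 9(12.011) + 12(1.008) + 2(14.007) + 3(15.999)
    = 108.099 + 12.096 + 28.014 + 47.997 = 196.206

196.21 g/mol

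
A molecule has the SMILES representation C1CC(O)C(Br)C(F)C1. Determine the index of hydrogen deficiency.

1

Atom tally by fragment:
  cyclohexane ring core → C:6 H:12
  (− 3 ring H displaced by substituents)
  + OH → O:1 H:1
  + Br → Br:1
  + F → F:1
Element totals:
  C: 6
  H: 10
  Br: 1
  F: 1
  O: 1
Molecular formula: C6H10BrFO.
DoU = (2C + 2 + N − H − X) / 2 = (2·6 + 2 + 0 − 10 − 2) / 2 = 1.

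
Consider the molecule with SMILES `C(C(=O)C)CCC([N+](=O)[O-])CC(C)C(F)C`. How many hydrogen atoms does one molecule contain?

20

Atom tally by fragment:
  CH3COCH2 → C:3 H:5 O:1
  CH2 → C:1 H:2
  CH2 → C:1 H:2
  CH(NO2) → C:1 H:1 N:1 O:2
  CH2 → C:1 H:2
  CH(CH3) → C:2 H:4
  CH(F) → C:1 H:1 F:1
  CH3 → C:1 H:3
Element totals:
  C: 11
  H: 20
  F: 1
  N: 1
  O: 3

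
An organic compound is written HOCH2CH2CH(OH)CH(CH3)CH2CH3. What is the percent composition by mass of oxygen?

Element totals:
  C: 7
  H: 16
  O: 2
Molecular formula: C7H16O2.
Molar mass = 132.203 g/mol.
Mass from O: 2 × 15.999 = 31.998 g/mol.
%O = 31.998 / 132.203 × 100 = 24.20%.

24.20%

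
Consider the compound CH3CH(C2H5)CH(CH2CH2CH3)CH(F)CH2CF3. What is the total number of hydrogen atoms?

20

Atom tally by fragment:
  CH3 → C:1 H:3
  CH(C2H5) → C:3 H:6
  CH(CH2CH2CH3) → C:4 H:8
  CH(F) → C:1 H:1 F:1
  CH2CF3 → C:2 H:2 F:3
Element totals:
  C: 11
  H: 20
  F: 4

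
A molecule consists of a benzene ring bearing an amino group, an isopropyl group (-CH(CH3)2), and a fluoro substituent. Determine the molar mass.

153.20 g/mol

Atom tally by fragment:
  benzene ring core → C:6 H:6
  (− 3 ring H displaced by substituents)
  + NH2 → N:1 H:2
  + CH(CH3)2 → C:3 H:7
  + F → F:1
Element totals:
  C: 9
  H: 12
  F: 1
  N: 1
Molecular formula: C9H12FN.
  M = 9(12.011) + 12(1.008) + 18.998 + 14.007
    = 108.099 + 12.096 + 18.998 + 14.007 = 153.200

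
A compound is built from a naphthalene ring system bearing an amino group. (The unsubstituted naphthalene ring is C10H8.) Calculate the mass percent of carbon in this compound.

Atom tally by fragment:
  naphthalene ring system core → C:10 H:8
  (− 1 ring H displaced by substituents)
  + NH2 → N:1 H:2
Element totals:
  C: 10
  H: 9
  N: 1
Molecular formula: C10H9N.
Molar mass = 143.189 g/mol.
Mass from C: 10 × 12.011 = 120.110 g/mol.
%C = 120.110 / 143.189 × 100 = 83.88%.

83.88%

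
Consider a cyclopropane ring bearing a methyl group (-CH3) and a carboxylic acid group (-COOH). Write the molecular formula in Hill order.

Atom tally by fragment:
  cyclopropane ring core → C:3 H:6
  (− 2 ring H displaced by substituents)
  + CH3 → C:1 H:3
  + COOH → C:1 H:1 O:2
Element totals:
  C: 5
  H: 8
  O: 2

C5H8O2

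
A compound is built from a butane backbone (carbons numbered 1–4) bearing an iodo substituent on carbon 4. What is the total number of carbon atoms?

4

Atom tally by fragment:
  CH3 → C:1 H:3
  CH2 → C:1 H:2
  CH2 → C:1 H:2
  CH2I → C:1 H:2 I:1
Element totals:
  C: 4
  H: 9
  I: 1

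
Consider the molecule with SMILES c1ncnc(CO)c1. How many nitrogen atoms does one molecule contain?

2

Atom tally by fragment:
  pyrimidine ring core → C:4 H:4 N:2
  (− 1 ring H displaced by substituents)
  + CH2OH → C:1 H:3 O:1
Element totals:
  C: 5
  H: 6
  N: 2
  O: 1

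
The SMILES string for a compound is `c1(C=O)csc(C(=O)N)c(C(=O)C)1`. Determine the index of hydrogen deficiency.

6

Atom tally by fragment:
  thiophene ring core → C:4 H:4 S:1
  (− 3 ring H displaced by substituents)
  + CHO → C:1 H:1 O:1
  + CONH2 → C:1 H:2 O:1 N:1
  + COCH3 → C:2 H:3 O:1
Element totals:
  C: 8
  H: 7
  N: 1
  O: 3
  S: 1
Molecular formula: C8H7NO3S.
DoU = (2C + 2 + N − H − X) / 2 = (2·8 + 2 + 1 − 7 − 0) / 2 = 6.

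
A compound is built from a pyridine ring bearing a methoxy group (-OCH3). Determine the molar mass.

Atom tally by fragment:
  pyridine ring core → C:5 H:5 N:1
  (− 1 ring H displaced by substituents)
  + OCH3 → C:1 H:3 O:1
Element totals:
  C: 6
  H: 7
  N: 1
  O: 1
Molecular formula: C6H7NO.
  M = 6(12.011) + 7(1.008) + 14.007 + 15.999
    = 72.066 + 7.056 + 14.007 + 15.999 = 109.128

109.13 g/mol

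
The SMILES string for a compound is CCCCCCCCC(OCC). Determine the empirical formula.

Atom tally by fragment:
  CH3 → C:1 H:3
  CH2 → C:1 H:2
  CH2 → C:1 H:2
  CH2 → C:1 H:2
  CH2 → C:1 H:2
  CH2 → C:1 H:2
  CH2 → C:1 H:2
  CH2 → C:1 H:2
  CH2OC2H5 → C:3 H:7 O:1
Element totals:
  C: 11
  H: 24
  O: 1
Molecular formula: C11H24O.
gcd of subscripts (11, 24, 1) = 1, so the empirical formula equals the molecular formula.

C11H24O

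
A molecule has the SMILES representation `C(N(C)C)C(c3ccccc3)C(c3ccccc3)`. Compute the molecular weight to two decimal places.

Atom tally by fragment:
  (CH3)2NCH2 → C:3 H:8 N:1
  CH(C6H5) → C:7 H:6
  CH2C6H5 → C:7 H:7
Element totals:
  C: 17
  H: 21
  N: 1
Molecular formula: C17H21N.
  M = 17(12.011) + 21(1.008) + 14.007
    = 204.187 + 21.168 + 14.007 = 239.362

239.36 g/mol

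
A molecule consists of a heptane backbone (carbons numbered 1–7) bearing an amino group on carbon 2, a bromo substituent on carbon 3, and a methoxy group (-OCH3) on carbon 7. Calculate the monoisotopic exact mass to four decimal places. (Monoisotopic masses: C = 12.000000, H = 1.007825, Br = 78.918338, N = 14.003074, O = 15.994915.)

Atom tally by fragment:
  CH3 → C:1 H:3
  CH(NH2) → C:1 H:3 N:1
  CH(Br) → C:1 H:1 Br:1
  CH2 → C:1 H:2
  CH2 → C:1 H:2
  CH2 → C:1 H:2
  CH2OCH3 → C:2 H:5 O:1
Element totals:
  C: 8
  H: 18
  Br: 1
  N: 1
  O: 1
Molecular formula: C8H18BrNO.
  M = 8(12.0) + 18(1.007825) + 78.918338 + 14.003074 + 15.994915
    = 96.000000 + 18.140850 + 78.918338 + 14.003074 + 15.994915 = 223.057177

223.0572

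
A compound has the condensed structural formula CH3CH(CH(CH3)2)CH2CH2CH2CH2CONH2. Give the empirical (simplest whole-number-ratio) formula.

C10H21NO

Atom tally by fragment:
  CH3 → C:1 H:3
  CH(CH(CH3)2) → C:4 H:8
  CH2 → C:1 H:2
  CH2 → C:1 H:2
  CH2 → C:1 H:2
  CH2CONH2 → C:2 H:4 O:1 N:1
Element totals:
  C: 10
  H: 21
  N: 1
  O: 1
Molecular formula: C10H21NO.
gcd of subscripts (10, 21, 1, 1) = 1, so the empirical formula equals the molecular formula.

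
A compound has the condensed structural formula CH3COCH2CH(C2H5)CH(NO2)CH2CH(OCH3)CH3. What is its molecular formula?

C11H21NO4

Element totals:
  C: 11
  H: 21
  N: 1
  O: 4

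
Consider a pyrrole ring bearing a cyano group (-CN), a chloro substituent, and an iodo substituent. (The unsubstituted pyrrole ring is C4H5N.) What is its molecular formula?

Atom tally by fragment:
  pyrrole ring core → C:4 H:5 N:1
  (− 3 ring H displaced by substituents)
  + CN → C:1 N:1
  + Cl → Cl:1
  + I → I:1
Element totals:
  C: 5
  H: 2
  Cl: 1
  I: 1
  N: 2

C5H2ClIN2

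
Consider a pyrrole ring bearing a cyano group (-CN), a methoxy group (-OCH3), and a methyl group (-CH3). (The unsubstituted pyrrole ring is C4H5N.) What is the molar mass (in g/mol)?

Atom tally by fragment:
  pyrrole ring core → C:4 H:5 N:1
  (− 3 ring H displaced by substituents)
  + CN → C:1 N:1
  + OCH3 → C:1 H:3 O:1
  + CH3 → C:1 H:3
Element totals:
  C: 7
  H: 8
  N: 2
  O: 1
Molecular formula: C7H8N2O.
  M = 7(12.011) + 8(1.008) + 2(14.007) + 15.999
    = 84.077 + 8.064 + 28.014 + 15.999 = 136.154

136.15 g/mol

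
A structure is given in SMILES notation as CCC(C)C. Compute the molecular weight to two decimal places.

Atom tally by fragment:
  CH3 → C:1 H:3
  CH2 → C:1 H:2
  CH(CH3) → C:2 H:4
  CH3 → C:1 H:3
Element totals:
  C: 5
  H: 12
Molecular formula: C5H12.
  M = 5(12.011) + 12(1.008)
    = 60.055 + 12.096 = 72.151

72.15 g/mol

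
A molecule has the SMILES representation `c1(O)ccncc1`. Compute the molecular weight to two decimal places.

95.10 g/mol

Atom tally by fragment:
  pyridine ring core → C:5 H:5 N:1
  (− 1 ring H displaced by substituents)
  + OH → O:1 H:1
Element totals:
  C: 5
  H: 5
  N: 1
  O: 1
Molecular formula: C5H5NO.
  M = 5(12.011) + 5(1.008) + 14.007 + 15.999
    = 60.055 + 5.040 + 14.007 + 15.999 = 95.101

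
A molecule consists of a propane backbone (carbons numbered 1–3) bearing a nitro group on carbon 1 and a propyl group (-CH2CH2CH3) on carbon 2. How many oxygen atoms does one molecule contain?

2

Atom tally by fragment:
  O2NCH2 → C:1 H:2 N:1 O:2
  CH(CH2CH2CH3) → C:4 H:8
  CH3 → C:1 H:3
Element totals:
  C: 6
  H: 13
  N: 1
  O: 2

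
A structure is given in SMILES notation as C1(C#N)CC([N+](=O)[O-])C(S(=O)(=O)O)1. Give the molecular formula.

C5H6N2O5S

Atom tally by fragment:
  cyclobutane ring core → C:4 H:8
  (− 3 ring H displaced by substituents)
  + CN → C:1 N:1
  + NO2 → N:1 O:2
  + SO3H → S:1 O:3 H:1
Element totals:
  C: 5
  H: 6
  N: 2
  O: 5
  S: 1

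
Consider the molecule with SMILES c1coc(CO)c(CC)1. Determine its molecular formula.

Atom tally by fragment:
  furan ring core → C:4 H:4 O:1
  (− 2 ring H displaced by substituents)
  + CH2OH → C:1 H:3 O:1
  + C2H5 → C:2 H:5
Element totals:
  C: 7
  H: 10
  O: 2

C7H10O2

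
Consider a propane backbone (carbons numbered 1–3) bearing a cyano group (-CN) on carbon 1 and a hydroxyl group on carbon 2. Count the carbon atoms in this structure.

Atom tally by fragment:
  NCCH2 → C:2 H:2 N:1
  CH(OH) → C:1 H:2 O:1
  CH3 → C:1 H:3
Element totals:
  C: 4
  H: 7
  N: 1
  O: 1

4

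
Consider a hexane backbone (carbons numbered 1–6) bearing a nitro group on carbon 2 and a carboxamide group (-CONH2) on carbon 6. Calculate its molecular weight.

174.20 g/mol

Atom tally by fragment:
  CH3 → C:1 H:3
  CH(NO2) → C:1 H:1 N:1 O:2
  CH2 → C:1 H:2
  CH2 → C:1 H:2
  CH2 → C:1 H:2
  CH2CONH2 → C:2 H:4 O:1 N:1
Element totals:
  C: 7
  H: 14
  N: 2
  O: 3
Molecular formula: C7H14N2O3.
  M = 7(12.011) + 14(1.008) + 2(14.007) + 3(15.999)
    = 84.077 + 14.112 + 28.014 + 47.997 = 174.200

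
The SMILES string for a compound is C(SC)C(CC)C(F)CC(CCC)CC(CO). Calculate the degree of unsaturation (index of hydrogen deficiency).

Atom tally by fragment:
  CH3SCH2 → C:2 H:5 S:1
  CH(C2H5) → C:3 H:6
  CH(F) → C:1 H:1 F:1
  CH2 → C:1 H:2
  CH(CH2CH2CH3) → C:4 H:8
  CH2 → C:1 H:2
  CH2CH2OH → C:2 H:5 O:1
Element totals:
  C: 14
  H: 29
  F: 1
  O: 1
  S: 1
Molecular formula: C14H29FOS.
DoU = (2C + 2 + N − H − X) / 2 = (2·14 + 2 + 0 − 29 − 1) / 2 = 0.

0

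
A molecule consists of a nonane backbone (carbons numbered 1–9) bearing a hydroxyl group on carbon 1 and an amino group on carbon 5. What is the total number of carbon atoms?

9

Atom tally by fragment:
  HOCH2 → C:1 H:3 O:1
  CH2 → C:1 H:2
  CH2 → C:1 H:2
  CH2 → C:1 H:2
  CH(NH2) → C:1 H:3 N:1
  CH2 → C:1 H:2
  CH2 → C:1 H:2
  CH2 → C:1 H:2
  CH3 → C:1 H:3
Element totals:
  C: 9
  H: 21
  N: 1
  O: 1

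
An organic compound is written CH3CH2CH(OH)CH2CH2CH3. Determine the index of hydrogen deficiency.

Element totals:
  C: 6
  H: 14
  O: 1
Molecular formula: C6H14O.
DoU = (2C + 2 + N − H − X) / 2 = (2·6 + 2 + 0 − 14 − 0) / 2 = 0.

0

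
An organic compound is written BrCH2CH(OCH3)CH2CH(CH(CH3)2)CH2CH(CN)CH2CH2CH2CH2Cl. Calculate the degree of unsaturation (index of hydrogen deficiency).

Atom tally by fragment:
  BrCH2 → C:1 H:2 Br:1
  CH(OCH3) → C:2 H:4 O:1
  CH2 → C:1 H:2
  CH(CH(CH3)2) → C:4 H:8
  CH2 → C:1 H:2
  CH(CN) → C:2 H:1 N:1
  CH2 → C:1 H:2
  CH2 → C:1 H:2
  CH2 → C:1 H:2
  CH2Cl → C:1 H:2 Cl:1
Element totals:
  C: 15
  H: 27
  Br: 1
  Cl: 1
  N: 1
  O: 1
Molecular formula: C15H27BrClNO.
DoU = (2C + 2 + N − H − X) / 2 = (2·15 + 2 + 1 − 27 − 2) / 2 = 2.

2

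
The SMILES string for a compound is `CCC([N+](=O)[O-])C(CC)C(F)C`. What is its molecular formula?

C8H16FNO2

Atom tally by fragment:
  CH3 → C:1 H:3
  CH2 → C:1 H:2
  CH(NO2) → C:1 H:1 N:1 O:2
  CH(C2H5) → C:3 H:6
  CH(F) → C:1 H:1 F:1
  CH3 → C:1 H:3
Element totals:
  C: 8
  H: 16
  F: 1
  N: 1
  O: 2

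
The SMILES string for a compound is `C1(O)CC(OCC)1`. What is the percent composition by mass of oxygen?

31.33%

Atom tally by fragment:
  cyclopropane ring core → C:3 H:6
  (− 2 ring H displaced by substituents)
  + OH → O:1 H:1
  + OC2H5 → C:2 H:5 O:1
Element totals:
  C: 5
  H: 10
  O: 2
Molecular formula: C5H10O2.
Molar mass = 102.133 g/mol.
Mass from O: 2 × 15.999 = 31.998 g/mol.
%O = 31.998 / 102.133 × 100 = 31.33%.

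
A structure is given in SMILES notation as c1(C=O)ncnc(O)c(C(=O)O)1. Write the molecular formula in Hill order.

C6H4N2O4

Atom tally by fragment:
  pyrimidine ring core → C:4 H:4 N:2
  (− 3 ring H displaced by substituents)
  + CHO → C:1 H:1 O:1
  + OH → O:1 H:1
  + COOH → C:1 H:1 O:2
Element totals:
  C: 6
  H: 4
  N: 2
  O: 4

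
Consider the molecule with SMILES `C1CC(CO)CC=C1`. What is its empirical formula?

Atom tally by fragment:
  cyclohexene ring core → C:6 H:10
  (− 1 ring H displaced by substituents)
  + CH2OH → C:1 H:3 O:1
Element totals:
  C: 7
  H: 12
  O: 1
Molecular formula: C7H12O.
gcd of subscripts (7, 12, 1) = 1, so the empirical formula equals the molecular formula.

C7H12O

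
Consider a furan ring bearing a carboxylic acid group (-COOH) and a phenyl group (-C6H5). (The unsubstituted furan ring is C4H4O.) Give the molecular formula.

Atom tally by fragment:
  furan ring core → C:4 H:4 O:1
  (− 2 ring H displaced by substituents)
  + COOH → C:1 H:1 O:2
  + C6H5 → C:6 H:5
Element totals:
  C: 11
  H: 8
  O: 3

C11H8O3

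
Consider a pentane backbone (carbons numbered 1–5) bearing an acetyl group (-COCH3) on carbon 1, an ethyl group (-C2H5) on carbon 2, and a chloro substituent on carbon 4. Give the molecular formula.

Atom tally by fragment:
  CH3COCH2 → C:3 H:5 O:1
  CH(C2H5) → C:3 H:6
  CH2 → C:1 H:2
  CH(Cl) → C:1 H:1 Cl:1
  CH3 → C:1 H:3
Element totals:
  C: 9
  H: 17
  Cl: 1
  O: 1

C9H17ClO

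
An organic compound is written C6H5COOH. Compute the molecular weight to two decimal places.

Element totals:
  C: 7
  H: 6
  O: 2
Molecular formula: C7H6O2.
  M = 7(12.011) + 6(1.008) + 2(15.999)
    = 84.077 + 6.048 + 31.998 = 122.123

122.12 g/mol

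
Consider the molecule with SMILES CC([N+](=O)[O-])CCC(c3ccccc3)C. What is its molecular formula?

Atom tally by fragment:
  CH3 → C:1 H:3
  CH(NO2) → C:1 H:1 N:1 O:2
  CH2 → C:1 H:2
  CH2 → C:1 H:2
  CH(C6H5) → C:7 H:6
  CH3 → C:1 H:3
Element totals:
  C: 12
  H: 17
  N: 1
  O: 2

C12H17NO2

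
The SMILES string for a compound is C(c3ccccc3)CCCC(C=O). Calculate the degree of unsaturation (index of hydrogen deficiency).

5

Atom tally by fragment:
  C6H5CH2 → C:7 H:7
  CH2 → C:1 H:2
  CH2 → C:1 H:2
  CH2 → C:1 H:2
  CH2CHO → C:2 H:3 O:1
Element totals:
  C: 12
  H: 16
  O: 1
Molecular formula: C12H16O.
DoU = (2C + 2 + N − H − X) / 2 = (2·12 + 2 + 0 − 16 − 0) / 2 = 5.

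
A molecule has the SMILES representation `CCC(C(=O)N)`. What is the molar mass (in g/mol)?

Atom tally by fragment:
  CH3 → C:1 H:3
  CH2 → C:1 H:2
  CH2CONH2 → C:2 H:4 O:1 N:1
Element totals:
  C: 4
  H: 9
  N: 1
  O: 1
Molecular formula: C4H9NO.
  M = 4(12.011) + 9(1.008) + 14.007 + 15.999
    = 48.044 + 9.072 + 14.007 + 15.999 = 87.122

87.12 g/mol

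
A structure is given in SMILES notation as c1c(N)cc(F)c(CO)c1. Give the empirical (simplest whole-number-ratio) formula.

Atom tally by fragment:
  benzene ring core → C:6 H:6
  (− 3 ring H displaced by substituents)
  + NH2 → N:1 H:2
  + F → F:1
  + CH2OH → C:1 H:3 O:1
Element totals:
  C: 7
  H: 8
  F: 1
  N: 1
  O: 1
Molecular formula: C7H8FNO.
gcd of subscripts (7, 1, 8, 1, 1) = 1, so the empirical formula equals the molecular formula.

C7H8FNO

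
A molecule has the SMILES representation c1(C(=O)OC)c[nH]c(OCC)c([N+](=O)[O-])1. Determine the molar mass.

Atom tally by fragment:
  pyrrole ring core → C:4 H:5 N:1
  (− 3 ring H displaced by substituents)
  + COOCH3 → C:2 H:3 O:2
  + OC2H5 → C:2 H:5 O:1
  + NO2 → N:1 O:2
Element totals:
  C: 8
  H: 10
  N: 2
  O: 5
Molecular formula: C8H10N2O5.
  M = 8(12.011) + 10(1.008) + 2(14.007) + 5(15.999)
    = 96.088 + 10.080 + 28.014 + 79.995 = 214.177

214.18 g/mol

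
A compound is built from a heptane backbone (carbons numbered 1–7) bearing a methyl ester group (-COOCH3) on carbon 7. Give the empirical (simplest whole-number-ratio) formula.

C9H18O2

Atom tally by fragment:
  CH3 → C:1 H:3
  CH2 → C:1 H:2
  CH2 → C:1 H:2
  CH2 → C:1 H:2
  CH2 → C:1 H:2
  CH2 → C:1 H:2
  CH2COOCH3 → C:3 H:5 O:2
Element totals:
  C: 9
  H: 18
  O: 2
Molecular formula: C9H18O2.
gcd of subscripts (9, 18, 2) = 1, so the empirical formula equals the molecular formula.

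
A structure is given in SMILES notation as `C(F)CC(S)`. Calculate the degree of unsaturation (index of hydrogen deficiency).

Atom tally by fragment:
  FCH2 → C:1 H:2 F:1
  CH2 → C:1 H:2
  CH2SH → C:1 H:3 S:1
Element totals:
  C: 3
  H: 7
  F: 1
  S: 1
Molecular formula: C3H7FS.
DoU = (2C + 2 + N − H − X) / 2 = (2·3 + 2 + 0 − 7 − 1) / 2 = 0.

0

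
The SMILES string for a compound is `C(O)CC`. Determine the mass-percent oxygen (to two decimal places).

Atom tally by fragment:
  HOCH2 → C:1 H:3 O:1
  CH2 → C:1 H:2
  CH3 → C:1 H:3
Element totals:
  C: 3
  H: 8
  O: 1
Molecular formula: C3H8O.
Molar mass = 60.096 g/mol.
Mass from O: 1 × 15.999 = 15.999 g/mol.
%O = 15.999 / 60.096 × 100 = 26.62%.

26.62%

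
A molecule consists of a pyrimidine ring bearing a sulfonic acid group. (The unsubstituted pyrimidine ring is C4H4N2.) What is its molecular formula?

C4H4N2O3S

Atom tally by fragment:
  pyrimidine ring core → C:4 H:4 N:2
  (− 1 ring H displaced by substituents)
  + SO3H → S:1 O:3 H:1
Element totals:
  C: 4
  H: 4
  N: 2
  O: 3
  S: 1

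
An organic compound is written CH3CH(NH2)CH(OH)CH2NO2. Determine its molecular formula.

Atom tally by fragment:
  CH3 → C:1 H:3
  CH(NH2) → C:1 H:3 N:1
  CH(OH) → C:1 H:2 O:1
  CH2NO2 → C:1 H:2 N:1 O:2
Element totals:
  C: 4
  H: 10
  N: 2
  O: 3

C4H10N2O3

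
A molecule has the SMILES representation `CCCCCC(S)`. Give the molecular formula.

C6H14S

Atom tally by fragment:
  CH3 → C:1 H:3
  CH2 → C:1 H:2
  CH2 → C:1 H:2
  CH2 → C:1 H:2
  CH2 → C:1 H:2
  CH2SH → C:1 H:3 S:1
Element totals:
  C: 6
  H: 14
  S: 1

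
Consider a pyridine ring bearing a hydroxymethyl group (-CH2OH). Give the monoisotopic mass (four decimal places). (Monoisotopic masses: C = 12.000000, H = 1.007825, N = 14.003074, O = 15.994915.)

Atom tally by fragment:
  pyridine ring core → C:5 H:5 N:1
  (− 1 ring H displaced by substituents)
  + CH2OH → C:1 H:3 O:1
Element totals:
  C: 6
  H: 7
  N: 1
  O: 1
Molecular formula: C6H7NO.
  M = 6(12.0) + 7(1.007825) + 14.003074 + 15.994915
    = 72.000000 + 7.054775 + 14.003074 + 15.994915 = 109.052764

109.0528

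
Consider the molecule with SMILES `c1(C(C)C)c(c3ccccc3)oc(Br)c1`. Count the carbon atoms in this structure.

Atom tally by fragment:
  furan ring core → C:4 H:4 O:1
  (− 3 ring H displaced by substituents)
  + CH(CH3)2 → C:3 H:7
  + C6H5 → C:6 H:5
  + Br → Br:1
Element totals:
  C: 13
  H: 13
  Br: 1
  O: 1

13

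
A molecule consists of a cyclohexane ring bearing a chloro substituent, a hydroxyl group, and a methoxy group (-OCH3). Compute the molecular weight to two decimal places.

Atom tally by fragment:
  cyclohexane ring core → C:6 H:12
  (− 3 ring H displaced by substituents)
  + Cl → Cl:1
  + OH → O:1 H:1
  + OCH3 → C:1 H:3 O:1
Element totals:
  C: 7
  H: 13
  Cl: 1
  O: 2
Molecular formula: C7H13ClO2.
  M = 7(12.011) + 13(1.008) + 35.45 + 2(15.999)
    = 84.077 + 13.104 + 35.450 + 31.998 = 164.629

164.63 g/mol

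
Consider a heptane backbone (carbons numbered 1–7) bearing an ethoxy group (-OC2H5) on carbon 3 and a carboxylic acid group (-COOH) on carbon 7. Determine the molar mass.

188.27 g/mol

Atom tally by fragment:
  CH3 → C:1 H:3
  CH2 → C:1 H:2
  CH(OC2H5) → C:3 H:6 O:1
  CH2 → C:1 H:2
  CH2 → C:1 H:2
  CH2 → C:1 H:2
  CH2COOH → C:2 H:3 O:2
Element totals:
  C: 10
  H: 20
  O: 3
Molecular formula: C10H20O3.
  M = 10(12.011) + 20(1.008) + 3(15.999)
    = 120.110 + 20.160 + 47.997 = 188.267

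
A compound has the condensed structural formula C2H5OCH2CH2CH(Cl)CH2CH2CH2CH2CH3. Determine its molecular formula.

Element totals:
  C: 10
  H: 21
  Cl: 1
  O: 1

C10H21ClO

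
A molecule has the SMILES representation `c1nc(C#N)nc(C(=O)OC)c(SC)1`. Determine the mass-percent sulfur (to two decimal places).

Atom tally by fragment:
  pyrimidine ring core → C:4 H:4 N:2
  (− 3 ring H displaced by substituents)
  + CN → C:1 N:1
  + COOCH3 → C:2 H:3 O:2
  + SCH3 → C:1 H:3 S:1
Element totals:
  C: 8
  H: 7
  N: 3
  O: 2
  S: 1
Molecular formula: C8H7N3O2S.
Molar mass = 209.223 g/mol.
Mass from S: 1 × 32.06 = 32.060 g/mol.
%S = 32.060 / 209.223 × 100 = 15.32%.

15.32%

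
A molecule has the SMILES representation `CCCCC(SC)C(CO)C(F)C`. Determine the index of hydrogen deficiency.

0

Atom tally by fragment:
  CH3 → C:1 H:3
  CH2 → C:1 H:2
  CH2 → C:1 H:2
  CH2 → C:1 H:2
  CH(SCH3) → C:2 H:4 S:1
  CH(CH2OH) → C:2 H:4 O:1
  CH(F) → C:1 H:1 F:1
  CH3 → C:1 H:3
Element totals:
  C: 10
  H: 21
  F: 1
  O: 1
  S: 1
Molecular formula: C10H21FOS.
DoU = (2C + 2 + N − H − X) / 2 = (2·10 + 2 + 0 − 21 − 1) / 2 = 0.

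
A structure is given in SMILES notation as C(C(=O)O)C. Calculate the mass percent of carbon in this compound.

Atom tally by fragment:
  HOOCCH2 → C:2 H:3 O:2
  CH3 → C:1 H:3
Element totals:
  C: 3
  H: 6
  O: 2
Molecular formula: C3H6O2.
Molar mass = 74.079 g/mol.
Mass from C: 3 × 12.011 = 36.033 g/mol.
%C = 36.033 / 74.079 × 100 = 48.64%.

48.64%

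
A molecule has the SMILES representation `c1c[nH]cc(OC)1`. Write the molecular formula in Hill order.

Atom tally by fragment:
  pyrrole ring core → C:4 H:5 N:1
  (− 1 ring H displaced by substituents)
  + OCH3 → C:1 H:3 O:1
Element totals:
  C: 5
  H: 7
  N: 1
  O: 1

C5H7NO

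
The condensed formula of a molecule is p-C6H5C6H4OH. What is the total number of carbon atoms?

Atom tally by fragment:
  benzene ring core → C:6 H:6
  (− 2 ring H displaced by substituents)
  + C6H5 → C:6 H:5
  + OH → O:1 H:1
Element totals:
  C: 12
  H: 10
  O: 1

12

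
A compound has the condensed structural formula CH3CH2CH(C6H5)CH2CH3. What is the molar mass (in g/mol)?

148.25 g/mol

Atom tally by fragment:
  CH3 → C:1 H:3
  CH2 → C:1 H:2
  CH(C6H5) → C:7 H:6
  CH2 → C:1 H:2
  CH3 → C:1 H:3
Element totals:
  C: 11
  H: 16
Molecular formula: C11H16.
  M = 11(12.011) + 16(1.008)
    = 132.121 + 16.128 = 148.249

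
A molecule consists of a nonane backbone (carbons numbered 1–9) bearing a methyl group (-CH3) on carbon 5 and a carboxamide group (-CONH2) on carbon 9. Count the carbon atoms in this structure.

Atom tally by fragment:
  CH3 → C:1 H:3
  CH2 → C:1 H:2
  CH2 → C:1 H:2
  CH2 → C:1 H:2
  CH(CH3) → C:2 H:4
  CH2 → C:1 H:2
  CH2 → C:1 H:2
  CH2 → C:1 H:2
  CH2CONH2 → C:2 H:4 O:1 N:1
Element totals:
  C: 11
  H: 23
  N: 1
  O: 1

11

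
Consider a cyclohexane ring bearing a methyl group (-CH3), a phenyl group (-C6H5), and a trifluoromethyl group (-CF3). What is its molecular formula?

C14H17F3

Atom tally by fragment:
  cyclohexane ring core → C:6 H:12
  (− 3 ring H displaced by substituents)
  + CH3 → C:1 H:3
  + C6H5 → C:6 H:5
  + CF3 → C:1 F:3
Element totals:
  C: 14
  H: 17
  F: 3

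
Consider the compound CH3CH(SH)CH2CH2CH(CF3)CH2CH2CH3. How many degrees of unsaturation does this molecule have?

0

Element totals:
  C: 9
  H: 17
  F: 3
  S: 1
Molecular formula: C9H17F3S.
DoU = (2C + 2 + N − H − X) / 2 = (2·9 + 2 + 0 − 17 − 3) / 2 = 0.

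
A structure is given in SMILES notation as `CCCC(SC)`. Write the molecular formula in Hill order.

C5H12S

Atom tally by fragment:
  CH3 → C:1 H:3
  CH2 → C:1 H:2
  CH2 → C:1 H:2
  CH2SCH3 → C:2 H:5 S:1
Element totals:
  C: 5
  H: 12
  S: 1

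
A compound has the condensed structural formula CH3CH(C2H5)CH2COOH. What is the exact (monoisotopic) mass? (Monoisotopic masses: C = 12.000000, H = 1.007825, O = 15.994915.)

Atom tally by fragment:
  CH3 → C:1 H:3
  CH(C2H5) → C:3 H:6
  CH2COOH → C:2 H:3 O:2
Element totals:
  C: 6
  H: 12
  O: 2
Molecular formula: C6H12O2.
  M = 6(12.0) + 12(1.007825) + 2(15.994915)
    = 72.000000 + 12.093900 + 31.989830 = 116.083730

116.0837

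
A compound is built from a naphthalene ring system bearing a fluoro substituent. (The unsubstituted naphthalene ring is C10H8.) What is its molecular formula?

C10H7F

Atom tally by fragment:
  naphthalene ring system core → C:10 H:8
  (− 1 ring H displaced by substituents)
  + F → F:1
Element totals:
  C: 10
  H: 7
  F: 1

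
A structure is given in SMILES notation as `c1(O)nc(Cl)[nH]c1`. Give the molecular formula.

Atom tally by fragment:
  imidazole ring core → C:3 H:4 N:2
  (− 2 ring H displaced by substituents)
  + OH → O:1 H:1
  + Cl → Cl:1
Element totals:
  C: 3
  H: 3
  Cl: 1
  N: 2
  O: 1

C3H3ClN2O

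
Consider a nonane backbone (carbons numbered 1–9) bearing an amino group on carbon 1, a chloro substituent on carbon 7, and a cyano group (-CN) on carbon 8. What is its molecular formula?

C10H19ClN2

Atom tally by fragment:
  H2NCH2 → C:1 H:4 N:1
  CH2 → C:1 H:2
  CH2 → C:1 H:2
  CH2 → C:1 H:2
  CH2 → C:1 H:2
  CH2 → C:1 H:2
  CH(Cl) → C:1 H:1 Cl:1
  CH(CN) → C:2 H:1 N:1
  CH3 → C:1 H:3
Element totals:
  C: 10
  H: 19
  Cl: 1
  N: 2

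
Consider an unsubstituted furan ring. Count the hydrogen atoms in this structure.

Atom tally by fragment:
  furan ring core → C:4 H:4 O:1
Element totals:
  C: 4
  H: 4
  O: 1

4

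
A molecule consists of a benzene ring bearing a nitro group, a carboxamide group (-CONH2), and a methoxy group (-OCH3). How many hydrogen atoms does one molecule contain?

8

Atom tally by fragment:
  benzene ring core → C:6 H:6
  (− 3 ring H displaced by substituents)
  + NO2 → N:1 O:2
  + CONH2 → C:1 H:2 O:1 N:1
  + OCH3 → C:1 H:3 O:1
Element totals:
  C: 8
  H: 8
  N: 2
  O: 4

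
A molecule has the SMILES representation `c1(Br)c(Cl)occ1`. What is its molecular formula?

Atom tally by fragment:
  furan ring core → C:4 H:4 O:1
  (− 2 ring H displaced by substituents)
  + Br → Br:1
  + Cl → Cl:1
Element totals:
  C: 4
  H: 2
  Br: 1
  Cl: 1
  O: 1

C4H2BrClO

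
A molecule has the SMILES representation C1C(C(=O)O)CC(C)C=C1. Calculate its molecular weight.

140.18 g/mol

Atom tally by fragment:
  cyclohexene ring core → C:6 H:10
  (− 2 ring H displaced by substituents)
  + COOH → C:1 H:1 O:2
  + CH3 → C:1 H:3
Element totals:
  C: 8
  H: 12
  O: 2
Molecular formula: C8H12O2.
  M = 8(12.011) + 12(1.008) + 2(15.999)
    = 96.088 + 12.096 + 31.998 = 140.182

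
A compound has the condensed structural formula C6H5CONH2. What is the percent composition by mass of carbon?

69.41%

Atom tally by fragment:
  benzene ring core → C:6 H:6
  (− 1 ring H displaced by substituents)
  + CONH2 → C:1 H:2 O:1 N:1
Element totals:
  C: 7
  H: 7
  N: 1
  O: 1
Molecular formula: C7H7NO.
Molar mass = 121.139 g/mol.
Mass from C: 7 × 12.011 = 84.077 g/mol.
%C = 84.077 / 121.139 × 100 = 69.41%.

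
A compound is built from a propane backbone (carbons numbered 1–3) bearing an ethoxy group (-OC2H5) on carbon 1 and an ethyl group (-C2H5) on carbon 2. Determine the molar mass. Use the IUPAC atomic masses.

Atom tally by fragment:
  C2H5OCH2 → C:3 H:7 O:1
  CH(C2H5) → C:3 H:6
  CH3 → C:1 H:3
Element totals:
  C: 7
  H: 16
  O: 1
Molecular formula: C7H16O.
  M = 7(12.011) + 16(1.008) + 15.999
    = 84.077 + 16.128 + 15.999 = 116.204

116.20 g/mol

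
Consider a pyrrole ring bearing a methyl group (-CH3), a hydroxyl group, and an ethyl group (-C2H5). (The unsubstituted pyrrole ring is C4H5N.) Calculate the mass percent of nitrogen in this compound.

Atom tally by fragment:
  pyrrole ring core → C:4 H:5 N:1
  (− 3 ring H displaced by substituents)
  + CH3 → C:1 H:3
  + OH → O:1 H:1
  + C2H5 → C:2 H:5
Element totals:
  C: 7
  H: 11
  N: 1
  O: 1
Molecular formula: C7H11NO.
Molar mass = 125.171 g/mol.
Mass from N: 1 × 14.007 = 14.007 g/mol.
%N = 14.007 / 125.171 × 100 = 11.19%.

11.19%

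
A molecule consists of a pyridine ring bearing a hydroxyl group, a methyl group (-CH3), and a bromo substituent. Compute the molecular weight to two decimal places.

Atom tally by fragment:
  pyridine ring core → C:5 H:5 N:1
  (− 3 ring H displaced by substituents)
  + OH → O:1 H:1
  + CH3 → C:1 H:3
  + Br → Br:1
Element totals:
  C: 6
  H: 6
  Br: 1
  N: 1
  O: 1
Molecular formula: C6H6BrNO.
  M = 6(12.011) + 6(1.008) + 79.904 + 14.007 + 15.999
    = 72.066 + 6.048 + 79.904 + 14.007 + 15.999 = 188.024

188.02 g/mol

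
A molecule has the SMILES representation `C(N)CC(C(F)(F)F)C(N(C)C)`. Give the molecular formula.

Atom tally by fragment:
  H2NCH2 → C:1 H:4 N:1
  CH2 → C:1 H:2
  CH(CF3) → C:2 H:1 F:3
  CH2N(CH3)2 → C:3 H:8 N:1
Element totals:
  C: 7
  H: 15
  F: 3
  N: 2

C7H15F3N2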